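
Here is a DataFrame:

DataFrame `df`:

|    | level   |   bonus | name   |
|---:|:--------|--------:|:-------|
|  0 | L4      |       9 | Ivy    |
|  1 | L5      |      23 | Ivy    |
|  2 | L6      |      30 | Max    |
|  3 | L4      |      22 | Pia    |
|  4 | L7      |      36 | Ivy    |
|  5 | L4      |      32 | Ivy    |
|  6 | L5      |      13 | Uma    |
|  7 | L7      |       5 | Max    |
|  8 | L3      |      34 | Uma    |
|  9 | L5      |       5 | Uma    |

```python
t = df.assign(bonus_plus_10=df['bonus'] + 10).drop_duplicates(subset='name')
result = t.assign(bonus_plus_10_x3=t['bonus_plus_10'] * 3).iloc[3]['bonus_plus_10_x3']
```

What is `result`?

69

add column bonus_plus_10 = df['bonus'] + 10:
  level  bonus name  bonus_plus_10
0    L4      9  Ivy             19
1    L5     23  Ivy             33
2    L6     30  Max             40
3    L4     22  Pia             32
4    L7     36  Ivy             46
5    L4     32  Ivy             42
6    L5     13  Uma             23
7    L7      5  Max             15
8    L3     34  Uma             44
9    L5      5  Uma             15
drop duplicate name (keep=first):
  level  bonus name  bonus_plus_10
0    L4      9  Ivy             19
2    L6     30  Max             40
3    L4     22  Pia             32
6    L5     13  Uma             23
add column bonus_plus_10_x3 = t['bonus_plus_10'] * 3:
  level  bonus name  bonus_plus_10  bonus_plus_10_x3
0    L4      9  Ivy             19                57
2    L6     30  Max             40               120
3    L4     22  Pia             32                96
6    L5     13  Uma             23                69
So iloc[3]['bonus_plus_10_x3'] = 69.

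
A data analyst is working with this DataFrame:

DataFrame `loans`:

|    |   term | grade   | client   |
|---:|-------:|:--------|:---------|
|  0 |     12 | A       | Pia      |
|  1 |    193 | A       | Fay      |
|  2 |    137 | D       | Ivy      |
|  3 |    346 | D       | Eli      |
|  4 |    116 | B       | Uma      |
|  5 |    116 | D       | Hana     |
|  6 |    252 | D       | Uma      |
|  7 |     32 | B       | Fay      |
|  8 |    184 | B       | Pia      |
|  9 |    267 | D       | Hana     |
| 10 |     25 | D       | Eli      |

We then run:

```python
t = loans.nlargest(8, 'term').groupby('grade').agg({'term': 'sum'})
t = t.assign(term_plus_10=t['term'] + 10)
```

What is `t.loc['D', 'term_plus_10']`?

take 8 rows with largest term:
   term grade client
3   346     D    Eli
9   267     D   Hana
6   252     D    Uma
1   193     A    Fay
8   184     B    Pia
2   137     D    Ivy
4   116     B    Uma
5   116     D   Hana
group by grade, sum of term:
       term
grade      
A       193
B       300
D      1118
add column term_plus_10 = t['term'] + 10:
       term  term_plus_10
grade                    
A       193           203
B       300           310
D      1118          1128
Taking the value at row 'D', column 'term_plus_10' gives 1128.

1128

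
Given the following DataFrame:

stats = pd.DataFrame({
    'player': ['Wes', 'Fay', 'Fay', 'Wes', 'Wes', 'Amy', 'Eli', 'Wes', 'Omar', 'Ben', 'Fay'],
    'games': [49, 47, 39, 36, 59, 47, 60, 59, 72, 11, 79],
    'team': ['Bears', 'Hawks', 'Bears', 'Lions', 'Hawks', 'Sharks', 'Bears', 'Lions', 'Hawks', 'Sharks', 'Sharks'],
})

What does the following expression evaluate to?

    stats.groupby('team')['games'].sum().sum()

group by team, sum of games:
team
Bears     148
Hawks     178
Lions      95
Sharks    137
Name: games, dtype: int64
Taking the sum of the resulting series gives 558.

558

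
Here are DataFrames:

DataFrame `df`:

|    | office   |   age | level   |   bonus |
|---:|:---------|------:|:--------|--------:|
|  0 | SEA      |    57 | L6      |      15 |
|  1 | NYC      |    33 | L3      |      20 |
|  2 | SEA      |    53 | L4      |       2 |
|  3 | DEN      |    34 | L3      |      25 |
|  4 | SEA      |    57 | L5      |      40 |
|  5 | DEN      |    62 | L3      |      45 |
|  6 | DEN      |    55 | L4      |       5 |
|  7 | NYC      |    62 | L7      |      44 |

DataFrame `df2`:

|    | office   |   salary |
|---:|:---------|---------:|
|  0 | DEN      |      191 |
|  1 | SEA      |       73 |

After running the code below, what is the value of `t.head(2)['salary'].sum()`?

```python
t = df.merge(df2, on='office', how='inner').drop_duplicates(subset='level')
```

merge on 'office' (how='inner') → 6 rows:
  office  age level  bonus  salary
0    SEA   57    L6     15      73
1    SEA   53    L4      2      73
2    DEN   34    L3     25     191
3    SEA   57    L5     40      73
4    DEN   62    L3     45     191
5    DEN   55    L4      5     191
drop duplicate level (keep=first):
  office  age level  bonus  salary
0    SEA   57    L6     15      73
1    SEA   53    L4      2      73
2    DEN   34    L3     25     191
3    SEA   57    L5     40      73
take first 2 rows:
  office  age level  bonus  salary
0    SEA   57    L6     15      73
1    SEA   53    L4      2      73
Taking the sum of column 'salary' gives 146.

146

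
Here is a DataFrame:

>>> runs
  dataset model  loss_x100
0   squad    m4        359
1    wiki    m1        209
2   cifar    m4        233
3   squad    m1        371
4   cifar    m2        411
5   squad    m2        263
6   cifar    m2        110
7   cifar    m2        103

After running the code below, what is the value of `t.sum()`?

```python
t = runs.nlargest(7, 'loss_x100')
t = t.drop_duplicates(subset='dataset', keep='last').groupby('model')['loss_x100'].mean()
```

take 7 rows with largest loss_x100:
  dataset model  loss_x100
4   cifar    m2        411
3   squad    m1        371
0   squad    m4        359
5   squad    m2        263
2   cifar    m4        233
1    wiki    m1        209
6   cifar    m2        110
drop duplicate dataset (keep=last):
  dataset model  loss_x100
5   squad    m2        263
1    wiki    m1        209
6   cifar    m2        110
group by model, mean of loss_x100:
model
m1    209.0
m2    186.5
Name: loss_x100, dtype: float64

395.5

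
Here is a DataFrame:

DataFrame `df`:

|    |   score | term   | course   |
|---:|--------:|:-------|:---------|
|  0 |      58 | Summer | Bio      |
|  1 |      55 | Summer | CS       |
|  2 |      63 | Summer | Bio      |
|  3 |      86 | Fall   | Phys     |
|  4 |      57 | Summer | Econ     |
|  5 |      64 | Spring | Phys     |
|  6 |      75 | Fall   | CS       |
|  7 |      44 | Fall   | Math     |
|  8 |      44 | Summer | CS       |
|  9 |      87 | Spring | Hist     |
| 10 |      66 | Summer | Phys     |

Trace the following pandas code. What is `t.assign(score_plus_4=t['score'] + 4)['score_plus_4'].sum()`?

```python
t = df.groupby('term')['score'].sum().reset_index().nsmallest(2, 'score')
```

group by term, sum of score:
term
Fall      205
Spring    151
Summer    343
Name: score, dtype: int64
reset_index():
     term  score
0    Fall    205
1  Spring    151
2  Summer    343
take 2 rows with smallest score:
     term  score
1  Spring    151
0    Fall    205
add column score_plus_4 = t['score'] + 4:
     term  score  score_plus_4
1  Spring    151           155
0    Fall    205           209
Reading off the sum of column 'score_plus_4', we get 364.

364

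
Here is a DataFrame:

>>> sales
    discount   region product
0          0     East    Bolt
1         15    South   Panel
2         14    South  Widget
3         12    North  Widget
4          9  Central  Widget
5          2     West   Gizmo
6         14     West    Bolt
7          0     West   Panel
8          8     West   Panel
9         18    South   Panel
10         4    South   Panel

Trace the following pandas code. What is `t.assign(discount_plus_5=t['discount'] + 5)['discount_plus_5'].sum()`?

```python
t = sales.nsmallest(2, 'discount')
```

10

take 2 rows with smallest discount:
   discount region product
0         0   East    Bolt
7         0   West   Panel
add column discount_plus_5 = t['discount'] + 5:
   discount region product  discount_plus_5
0         0   East    Bolt                5
7         0   West   Panel                5
Finally, sum of column 'discount_plus_5' = 10.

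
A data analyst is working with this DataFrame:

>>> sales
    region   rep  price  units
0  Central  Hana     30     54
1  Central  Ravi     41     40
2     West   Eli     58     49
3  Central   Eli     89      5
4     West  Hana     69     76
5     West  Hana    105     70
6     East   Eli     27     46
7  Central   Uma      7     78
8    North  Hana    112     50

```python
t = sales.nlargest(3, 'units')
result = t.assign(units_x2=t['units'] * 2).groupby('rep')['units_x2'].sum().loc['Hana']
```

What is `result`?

292

take 3 rows with largest units:
    region   rep  price  units
7  Central   Uma      7     78
4     West  Hana     69     76
5     West  Hana    105     70
add column units_x2 = t['units'] * 2:
    region   rep  price  units  units_x2
7  Central   Uma      7     78       156
4     West  Hana     69     76       152
5     West  Hana    105     70       140
group by rep, sum of units_x2:
rep
Hana    292
Uma     156
Name: units_x2, dtype: int64
Hence 292.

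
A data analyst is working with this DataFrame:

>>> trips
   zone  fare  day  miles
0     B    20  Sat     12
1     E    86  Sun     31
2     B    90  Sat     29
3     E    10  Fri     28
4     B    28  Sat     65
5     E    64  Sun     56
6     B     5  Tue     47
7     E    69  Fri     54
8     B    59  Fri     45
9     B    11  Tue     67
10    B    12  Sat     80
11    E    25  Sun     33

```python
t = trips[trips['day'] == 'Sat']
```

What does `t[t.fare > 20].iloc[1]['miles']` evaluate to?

65

filter rows where day == 'Sat':
   zone  fare  day  miles
0     B    20  Sat     12
2     B    90  Sat     29
4     B    28  Sat     65
10    B    12  Sat     80
filter rows where fare > 20:
  zone  fare  day  miles
2    B    90  Sat     29
4    B    28  Sat     65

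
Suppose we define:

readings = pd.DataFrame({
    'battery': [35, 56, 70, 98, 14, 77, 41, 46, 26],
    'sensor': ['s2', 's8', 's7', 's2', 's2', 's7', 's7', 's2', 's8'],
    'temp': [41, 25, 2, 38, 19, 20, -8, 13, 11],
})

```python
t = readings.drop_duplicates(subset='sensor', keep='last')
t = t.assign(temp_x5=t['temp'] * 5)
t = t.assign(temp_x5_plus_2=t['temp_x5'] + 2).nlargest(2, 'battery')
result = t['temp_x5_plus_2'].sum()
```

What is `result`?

29

drop duplicate sensor (keep=last):
   battery sensor  temp
6       41     s7    -8
7       46     s2    13
8       26     s8    11
add column temp_x5 = t['temp'] * 5:
   battery sensor  temp  temp_x5
6       41     s7    -8      -40
7       46     s2    13       65
8       26     s8    11       55
add column temp_x5_plus_2 = t['temp_x5'] + 2:
   battery sensor  temp  temp_x5  temp_x5_plus_2
6       41     s7    -8      -40             -38
7       46     s2    13       65              67
8       26     s8    11       55              57
take 2 rows with largest battery:
   battery sensor  temp  temp_x5  temp_x5_plus_2
7       46     s2    13       65              67
6       41     s7    -8      -40             -38
Reading off the sum of column 'temp_x5_plus_2', we get 29.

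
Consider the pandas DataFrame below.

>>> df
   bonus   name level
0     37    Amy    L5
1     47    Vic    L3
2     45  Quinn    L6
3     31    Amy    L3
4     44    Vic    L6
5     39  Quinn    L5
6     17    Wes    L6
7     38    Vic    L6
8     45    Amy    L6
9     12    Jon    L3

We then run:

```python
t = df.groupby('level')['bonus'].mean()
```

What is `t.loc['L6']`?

37.8

group by level, mean of bonus:
level
L3    30.0
L5    38.0
L6    37.8
Name: bonus, dtype: float64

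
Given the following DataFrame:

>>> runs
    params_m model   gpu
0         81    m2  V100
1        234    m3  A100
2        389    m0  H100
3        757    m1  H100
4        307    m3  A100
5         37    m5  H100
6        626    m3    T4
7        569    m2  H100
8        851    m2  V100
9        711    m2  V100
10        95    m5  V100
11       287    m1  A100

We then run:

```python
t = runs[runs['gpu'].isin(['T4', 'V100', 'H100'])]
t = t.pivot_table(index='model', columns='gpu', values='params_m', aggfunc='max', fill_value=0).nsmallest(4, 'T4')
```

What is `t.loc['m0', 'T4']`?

0

filter rows where gpu in ['T4', 'V100', 'H100']:
    params_m model   gpu
0         81    m2  V100
2        389    m0  H100
3        757    m1  H100
5         37    m5  H100
6        626    m3    T4
7        569    m2  H100
8        851    m2  V100
9        711    m2  V100
10        95    m5  V100
pivot: rows=model, cols=gpu, max(params_m):
gpu    H100   T4  V100
model                 
m0      389    0     0
m1      757    0     0
m2      569    0   851
m3        0  626     0
m5       37    0    95
take 4 rows with smallest T4:
gpu    H100  T4  V100
model                
m0      389   0     0
m1      757   0     0
m2      569   0   851
m5       37   0    95
Taking the value at row 'm0', column 'T4' gives 0.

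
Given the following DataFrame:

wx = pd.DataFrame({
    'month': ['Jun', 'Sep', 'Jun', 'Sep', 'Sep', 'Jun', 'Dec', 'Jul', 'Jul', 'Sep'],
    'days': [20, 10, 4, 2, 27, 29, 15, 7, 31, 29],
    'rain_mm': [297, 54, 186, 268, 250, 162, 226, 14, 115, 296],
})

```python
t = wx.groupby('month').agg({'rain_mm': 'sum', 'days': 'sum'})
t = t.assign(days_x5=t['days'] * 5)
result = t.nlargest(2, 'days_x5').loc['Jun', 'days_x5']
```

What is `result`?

265

group by month: sum(rain_mm), sum(days):
       rain_mm  days
month               
Dec        226    15
Jul        129    38
Jun        645    53
Sep        868    68
add column days_x5 = t['days'] * 5:
       rain_mm  days  days_x5
month                        
Dec        226    15       75
Jul        129    38      190
Jun        645    53      265
Sep        868    68      340
take 2 rows with largest days_x5:
       rain_mm  days  days_x5
month                        
Sep        868    68      340
Jun        645    53      265
Reading off the value at row 'Jun', column 'days_x5', we get 265.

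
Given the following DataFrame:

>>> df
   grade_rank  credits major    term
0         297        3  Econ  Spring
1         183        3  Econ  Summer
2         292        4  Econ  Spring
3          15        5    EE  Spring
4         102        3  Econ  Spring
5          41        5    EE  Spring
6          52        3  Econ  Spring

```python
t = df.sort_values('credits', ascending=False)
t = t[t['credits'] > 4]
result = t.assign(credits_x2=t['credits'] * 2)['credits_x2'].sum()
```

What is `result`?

20

sort by credits descending:
   grade_rank  credits major    term
3          15        5    EE  Spring
5          41        5    EE  Spring
2         292        4  Econ  Spring
0         297        3  Econ  Spring
1         183        3  Econ  Summer
4         102        3  Econ  Spring
6          52        3  Econ  Spring
filter rows where credits > 4:
   grade_rank  credits major    term
3          15        5    EE  Spring
5          41        5    EE  Spring
add column credits_x2 = t['credits'] * 2:
   grade_rank  credits major    term  credits_x2
3          15        5    EE  Spring          10
5          41        5    EE  Spring          10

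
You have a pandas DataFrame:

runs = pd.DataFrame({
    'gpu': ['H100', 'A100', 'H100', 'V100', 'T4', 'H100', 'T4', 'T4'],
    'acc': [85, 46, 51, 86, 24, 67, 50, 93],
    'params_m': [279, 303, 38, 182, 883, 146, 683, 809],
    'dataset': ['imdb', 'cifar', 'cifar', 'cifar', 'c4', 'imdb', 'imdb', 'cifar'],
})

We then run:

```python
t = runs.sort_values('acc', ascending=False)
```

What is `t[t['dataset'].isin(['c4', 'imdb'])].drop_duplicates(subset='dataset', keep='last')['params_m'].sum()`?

sort by acc descending:
    gpu  acc  params_m dataset
7    T4   93       809   cifar
3  V100   86       182   cifar
0  H100   85       279    imdb
5  H100   67       146    imdb
2  H100   51        38   cifar
6    T4   50       683    imdb
1  A100   46       303   cifar
4    T4   24       883      c4
filter rows where dataset in ['c4', 'imdb']:
    gpu  acc  params_m dataset
0  H100   85       279    imdb
5  H100   67       146    imdb
6    T4   50       683    imdb
4    T4   24       883      c4
drop duplicate dataset (keep=last):
  gpu  acc  params_m dataset
6  T4   50       683    imdb
4  T4   24       883      c4
Taking the sum of column 'params_m' gives 1566.

1566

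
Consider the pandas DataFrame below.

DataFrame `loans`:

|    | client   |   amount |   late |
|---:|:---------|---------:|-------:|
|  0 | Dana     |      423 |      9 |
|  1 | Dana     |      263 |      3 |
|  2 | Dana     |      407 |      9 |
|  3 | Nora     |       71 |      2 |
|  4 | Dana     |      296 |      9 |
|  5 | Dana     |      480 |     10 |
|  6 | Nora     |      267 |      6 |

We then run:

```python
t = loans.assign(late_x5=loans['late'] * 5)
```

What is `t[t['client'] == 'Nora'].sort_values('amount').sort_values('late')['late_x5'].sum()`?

add column late_x5 = loans['late'] * 5:
  client  amount  late  late_x5
0   Dana     423     9       45
1   Dana     263     3       15
2   Dana     407     9       45
3   Nora      71     2       10
4   Dana     296     9       45
5   Dana     480    10       50
6   Nora     267     6       30
filter rows where client == 'Nora':
  client  amount  late  late_x5
3   Nora      71     2       10
6   Nora     267     6       30
sort by amount:
  client  amount  late  late_x5
3   Nora      71     2       10
6   Nora     267     6       30
sort by late:
  client  amount  late  late_x5
3   Nora      71     2       10
6   Nora     267     6       30
sum of column 'late_x5' → 40

40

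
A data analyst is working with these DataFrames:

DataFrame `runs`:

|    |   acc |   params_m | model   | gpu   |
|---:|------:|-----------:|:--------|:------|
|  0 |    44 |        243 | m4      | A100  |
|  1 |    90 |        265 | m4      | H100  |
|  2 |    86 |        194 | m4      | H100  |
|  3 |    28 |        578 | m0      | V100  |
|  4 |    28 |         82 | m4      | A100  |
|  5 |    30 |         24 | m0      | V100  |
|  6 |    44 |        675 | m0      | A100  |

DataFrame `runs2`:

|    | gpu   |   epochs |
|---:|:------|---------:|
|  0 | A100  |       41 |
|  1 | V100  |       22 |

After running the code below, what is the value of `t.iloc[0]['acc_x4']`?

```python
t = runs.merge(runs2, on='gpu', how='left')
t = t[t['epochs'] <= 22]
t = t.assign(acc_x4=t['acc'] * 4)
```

112

merge on 'gpu' (how='left') → 7 rows:
   acc  params_m model   gpu  epochs
0   44       243    m4  A100    41.0
1   90       265    m4  H100     NaN
2   86       194    m4  H100     NaN
3   28       578    m0  V100    22.0
4   28        82    m4  A100    41.0
5   30        24    m0  V100    22.0
6   44       675    m0  A100    41.0
filter rows where epochs <= 22:
   acc  params_m model   gpu  epochs
3   28       578    m0  V100    22.0
5   30        24    m0  V100    22.0
add column acc_x4 = t['acc'] * 4:
   acc  params_m model   gpu  epochs  acc_x4
3   28       578    m0  V100    22.0     112
5   30        24    m0  V100    22.0     120
Hence 112.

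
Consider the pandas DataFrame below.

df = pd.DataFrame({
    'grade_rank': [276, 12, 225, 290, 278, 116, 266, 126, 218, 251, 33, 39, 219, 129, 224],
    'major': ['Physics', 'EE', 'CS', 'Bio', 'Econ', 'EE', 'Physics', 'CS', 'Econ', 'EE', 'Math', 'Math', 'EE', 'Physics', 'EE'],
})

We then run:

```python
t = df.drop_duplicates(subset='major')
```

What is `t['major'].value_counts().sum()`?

drop duplicate major (keep=first):
    grade_rank    major
0          276  Physics
1           12       EE
2          225       CS
3          290      Bio
4          278     Econ
10          33     Math
value_counts of major:
major
Physics    1
EE         1
CS         1
Bio        1
Econ       1
Math       1
Name: count, dtype: int64
Hence 6.

6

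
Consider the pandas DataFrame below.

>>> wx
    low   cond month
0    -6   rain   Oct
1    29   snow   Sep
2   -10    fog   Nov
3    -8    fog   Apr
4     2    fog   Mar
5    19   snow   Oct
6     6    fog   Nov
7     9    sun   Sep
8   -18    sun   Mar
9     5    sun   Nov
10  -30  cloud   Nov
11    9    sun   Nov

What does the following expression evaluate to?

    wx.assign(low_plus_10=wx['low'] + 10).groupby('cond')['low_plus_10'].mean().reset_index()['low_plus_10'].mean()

add column low_plus_10 = wx['low'] + 10:
    low   cond month  low_plus_10
0    -6   rain   Oct            4
1    29   snow   Sep           39
2   -10    fog   Nov            0
3    -8    fog   Apr            2
4     2    fog   Mar           12
5    19   snow   Oct           29
6     6    fog   Nov           16
7     9    sun   Sep           19
8   -18    sun   Mar           -8
9     5    sun   Nov           15
10  -30  cloud   Nov          -20
11    9    sun   Nov           19
group by cond, mean of low_plus_10:
cond
cloud   -20.00
fog       7.50
rain      4.00
snow     34.00
sun      11.25
Name: low_plus_10, dtype: float64
reset_index():
    cond  low_plus_10
0  cloud       -20.00
1    fog         7.50
2   rain         4.00
3   snow        34.00
4    sun        11.25

7.35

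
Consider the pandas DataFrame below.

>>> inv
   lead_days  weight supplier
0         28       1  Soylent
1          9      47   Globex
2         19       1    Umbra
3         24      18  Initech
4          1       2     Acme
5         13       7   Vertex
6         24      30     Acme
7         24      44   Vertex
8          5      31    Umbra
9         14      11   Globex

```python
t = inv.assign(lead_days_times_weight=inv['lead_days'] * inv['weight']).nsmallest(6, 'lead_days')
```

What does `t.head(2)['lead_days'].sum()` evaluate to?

6

add column lead_days_times_weight = inv['lead_days'] * inv['weight']:
   lead_days  weight supplier  lead_days_times_weight
0         28       1  Soylent                      28
1          9      47   Globex                     423
2         19       1    Umbra                      19
3         24      18  Initech                     432
4          1       2     Acme                       2
5         13       7   Vertex                      91
6         24      30     Acme                     720
7         24      44   Vertex                    1056
8          5      31    Umbra                     155
9         14      11   Globex                     154
take 6 rows with smallest lead_days:
   lead_days  weight supplier  lead_days_times_weight
4          1       2     Acme                       2
8          5      31    Umbra                     155
1          9      47   Globex                     423
5         13       7   Vertex                      91
9         14      11   Globex                     154
2         19       1    Umbra                      19
take first 2 rows:
   lead_days  weight supplier  lead_days_times_weight
4          1       2     Acme                       2
8          5      31    Umbra                     155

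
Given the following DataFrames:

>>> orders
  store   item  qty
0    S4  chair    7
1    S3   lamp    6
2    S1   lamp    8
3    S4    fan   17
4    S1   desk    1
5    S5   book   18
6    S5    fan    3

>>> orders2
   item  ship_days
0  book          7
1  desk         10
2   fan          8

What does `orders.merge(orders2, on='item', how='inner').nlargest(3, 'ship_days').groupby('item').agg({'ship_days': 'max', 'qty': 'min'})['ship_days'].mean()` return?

9.0

merge on 'item' (how='inner') → 4 rows:
  store  item  qty  ship_days
0    S4   fan   17          8
1    S1  desk    1         10
2    S5  book   18          7
3    S5   fan    3          8
take 3 rows with largest ship_days:
  store  item  qty  ship_days
1    S1  desk    1         10
0    S4   fan   17          8
3    S5   fan    3          8
group by item: max(ship_days), min(qty):
      ship_days  qty
item                
desk         10    1
fan           8    3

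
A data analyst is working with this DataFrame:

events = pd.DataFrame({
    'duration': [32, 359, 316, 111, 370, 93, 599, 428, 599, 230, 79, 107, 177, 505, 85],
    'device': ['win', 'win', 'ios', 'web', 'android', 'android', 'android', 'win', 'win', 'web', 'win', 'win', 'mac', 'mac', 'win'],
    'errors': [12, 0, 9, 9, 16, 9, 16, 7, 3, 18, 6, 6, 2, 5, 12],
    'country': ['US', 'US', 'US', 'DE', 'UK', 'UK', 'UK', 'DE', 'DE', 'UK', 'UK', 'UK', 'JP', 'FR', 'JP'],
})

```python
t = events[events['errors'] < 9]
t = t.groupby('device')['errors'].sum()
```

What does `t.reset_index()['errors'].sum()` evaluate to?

filter rows where errors < 9:
    duration device  errors country
1        359    win       0      US
7        428    win       7      DE
8        599    win       3      DE
10        79    win       6      UK
11       107    win       6      UK
12       177    mac       2      JP
13       505    mac       5      FR
group by device, sum of errors:
device
mac     7
win    22
Name: errors, dtype: int64
reset_index():
  device  errors
0    mac       7
1    win      22
sum of column 'errors' → 29

29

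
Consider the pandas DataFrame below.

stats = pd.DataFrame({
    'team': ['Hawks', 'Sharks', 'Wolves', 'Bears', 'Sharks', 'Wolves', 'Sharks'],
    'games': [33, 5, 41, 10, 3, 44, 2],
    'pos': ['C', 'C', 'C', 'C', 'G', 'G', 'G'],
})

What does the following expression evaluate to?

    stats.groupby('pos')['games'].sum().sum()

138

group by pos, sum of games:
pos
C    89
G    49
Name: games, dtype: int64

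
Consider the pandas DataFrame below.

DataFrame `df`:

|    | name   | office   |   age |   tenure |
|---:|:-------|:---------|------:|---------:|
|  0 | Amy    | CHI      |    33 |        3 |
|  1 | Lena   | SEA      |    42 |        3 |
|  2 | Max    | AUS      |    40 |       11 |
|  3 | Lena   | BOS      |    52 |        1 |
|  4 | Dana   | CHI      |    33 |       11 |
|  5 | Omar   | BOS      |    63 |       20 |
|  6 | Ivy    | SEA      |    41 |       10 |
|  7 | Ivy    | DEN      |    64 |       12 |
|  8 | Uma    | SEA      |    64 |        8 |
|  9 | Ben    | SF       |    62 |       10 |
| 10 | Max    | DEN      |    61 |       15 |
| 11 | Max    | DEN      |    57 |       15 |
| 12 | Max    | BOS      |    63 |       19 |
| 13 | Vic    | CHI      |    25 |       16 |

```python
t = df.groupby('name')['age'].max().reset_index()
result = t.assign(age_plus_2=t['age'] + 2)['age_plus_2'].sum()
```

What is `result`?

group by name, max of age:
name
Amy     33
Ben     62
Dana    33
Ivy     64
Lena    52
Max     63
Omar    63
Uma     64
Vic     25
Name: age, dtype: int64
reset_index():
   name  age
0   Amy   33
1   Ben   62
2  Dana   33
3   Ivy   64
4  Lena   52
5   Max   63
6  Omar   63
7   Uma   64
8   Vic   25
add column age_plus_2 = t['age'] + 2:
   name  age  age_plus_2
0   Amy   33          35
1   Ben   62          64
2  Dana   33          35
3   Ivy   64          66
4  Lena   52          54
5   Max   63          65
6  Omar   63          65
7   Uma   64          66
8   Vic   25          27
Then the sum of column 'age_plus_2': 477

477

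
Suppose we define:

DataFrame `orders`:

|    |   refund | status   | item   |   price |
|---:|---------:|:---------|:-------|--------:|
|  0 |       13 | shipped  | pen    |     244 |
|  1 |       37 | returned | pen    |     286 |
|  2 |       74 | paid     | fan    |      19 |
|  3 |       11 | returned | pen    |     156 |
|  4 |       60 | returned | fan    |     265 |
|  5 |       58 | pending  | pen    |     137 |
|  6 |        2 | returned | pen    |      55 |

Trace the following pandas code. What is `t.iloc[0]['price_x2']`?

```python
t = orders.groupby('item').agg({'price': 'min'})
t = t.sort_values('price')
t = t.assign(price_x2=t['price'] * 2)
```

38

group by item, min of price:
      price
item       
fan      19
pen      55
sort by price:
      price
item       
fan      19
pen      55
add column price_x2 = t['price'] * 2:
      price  price_x2
item                 
fan      19        38
pen      55       110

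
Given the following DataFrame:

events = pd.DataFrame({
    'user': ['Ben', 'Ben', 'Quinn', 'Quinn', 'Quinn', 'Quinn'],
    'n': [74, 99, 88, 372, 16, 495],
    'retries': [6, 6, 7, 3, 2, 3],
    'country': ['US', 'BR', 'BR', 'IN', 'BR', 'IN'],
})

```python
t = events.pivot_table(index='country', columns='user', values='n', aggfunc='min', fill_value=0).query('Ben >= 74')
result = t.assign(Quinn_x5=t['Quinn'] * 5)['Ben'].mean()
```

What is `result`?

86.5

pivot: rows=country, cols=user, min(n):
user     Ben  Quinn
country            
BR        99     16
IN         0    372
US        74      0
filter rows where Ben >= 74:
user     Ben  Quinn
country            
BR        99     16
US        74      0
add column Quinn_x5 = t['Quinn'] * 5:
user     Ben  Quinn  Quinn_x5
country                      
BR        99     16        80
US        74      0         0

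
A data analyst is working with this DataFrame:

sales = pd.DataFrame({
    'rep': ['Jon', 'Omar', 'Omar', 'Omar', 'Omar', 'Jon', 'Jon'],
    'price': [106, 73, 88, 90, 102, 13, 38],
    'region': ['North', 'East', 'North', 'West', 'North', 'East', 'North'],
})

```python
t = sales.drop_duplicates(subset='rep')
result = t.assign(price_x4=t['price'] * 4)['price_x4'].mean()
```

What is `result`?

358.0

drop duplicate rep (keep=first):
    rep  price region
0   Jon    106  North
1  Omar     73   East
add column price_x4 = t['price'] * 4:
    rep  price region  price_x4
0   Jon    106  North       424
1  Omar     73   East       292
Then the mean of column 'price_x4': 358.0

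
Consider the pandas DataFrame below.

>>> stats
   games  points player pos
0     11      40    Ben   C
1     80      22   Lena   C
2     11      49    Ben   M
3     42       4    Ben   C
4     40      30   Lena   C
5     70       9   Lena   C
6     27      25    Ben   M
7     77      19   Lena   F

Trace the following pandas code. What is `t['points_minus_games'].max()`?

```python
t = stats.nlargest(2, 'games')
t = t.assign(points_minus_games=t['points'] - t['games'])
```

-58

take 2 rows with largest games:
   games  points player pos
1     80      22   Lena   C
7     77      19   Lena   F
add column points_minus_games = t['points'] - t['games']:
   games  points player pos  points_minus_games
1     80      22   Lena   C                 -58
7     77      19   Lena   F                 -58
So max() = -58.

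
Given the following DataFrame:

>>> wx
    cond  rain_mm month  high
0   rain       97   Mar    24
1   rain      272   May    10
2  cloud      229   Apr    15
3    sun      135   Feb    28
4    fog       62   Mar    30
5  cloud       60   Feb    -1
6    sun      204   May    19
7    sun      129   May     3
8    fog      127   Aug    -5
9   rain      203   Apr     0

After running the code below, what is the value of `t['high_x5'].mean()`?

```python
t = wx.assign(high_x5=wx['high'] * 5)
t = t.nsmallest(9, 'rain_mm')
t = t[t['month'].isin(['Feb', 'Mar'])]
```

101.25

add column high_x5 = wx['high'] * 5:
    cond  rain_mm month  high  high_x5
0   rain       97   Mar    24      120
1   rain      272   May    10       50
2  cloud      229   Apr    15       75
3    sun      135   Feb    28      140
4    fog       62   Mar    30      150
5  cloud       60   Feb    -1       -5
6    sun      204   May    19       95
7    sun      129   May     3       15
8    fog      127   Aug    -5      -25
9   rain      203   Apr     0        0
take 9 rows with smallest rain_mm:
    cond  rain_mm month  high  high_x5
5  cloud       60   Feb    -1       -5
4    fog       62   Mar    30      150
0   rain       97   Mar    24      120
8    fog      127   Aug    -5      -25
7    sun      129   May     3       15
3    sun      135   Feb    28      140
9   rain      203   Apr     0        0
6    sun      204   May    19       95
2  cloud      229   Apr    15       75
filter rows where month in ['Feb', 'Mar']:
    cond  rain_mm month  high  high_x5
5  cloud       60   Feb    -1       -5
4    fog       62   Mar    30      150
0   rain       97   Mar    24      120
3    sun      135   Feb    28      140
Hence 101.25.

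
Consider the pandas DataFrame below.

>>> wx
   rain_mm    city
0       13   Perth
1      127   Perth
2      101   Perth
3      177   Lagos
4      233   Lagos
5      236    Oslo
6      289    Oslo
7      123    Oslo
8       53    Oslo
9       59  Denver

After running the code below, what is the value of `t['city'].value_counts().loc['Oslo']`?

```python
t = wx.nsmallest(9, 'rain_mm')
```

3

take 9 rows with smallest rain_mm:
   rain_mm    city
0       13   Perth
8       53    Oslo
9       59  Denver
2      101   Perth
7      123    Oslo
1      127   Perth
3      177   Lagos
4      233   Lagos
5      236    Oslo
value_counts of city:
city
Perth     3
Oslo      3
Lagos     2
Denver    1
Name: count, dtype: int64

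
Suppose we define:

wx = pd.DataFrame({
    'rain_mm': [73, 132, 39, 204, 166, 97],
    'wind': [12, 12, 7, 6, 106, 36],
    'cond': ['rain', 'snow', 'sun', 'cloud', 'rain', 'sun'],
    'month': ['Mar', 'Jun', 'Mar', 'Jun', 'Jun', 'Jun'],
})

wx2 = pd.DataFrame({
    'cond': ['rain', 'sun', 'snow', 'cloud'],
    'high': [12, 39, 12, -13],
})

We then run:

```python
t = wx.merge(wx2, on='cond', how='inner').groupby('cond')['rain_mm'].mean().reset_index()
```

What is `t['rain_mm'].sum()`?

merge on 'cond' (how='inner') → 6 rows:
   rain_mm  wind   cond month  high
0       73    12   rain   Mar    12
1      132    12   snow   Jun    12
2       39     7    sun   Mar    39
3      204     6  cloud   Jun   -13
4      166   106   rain   Jun    12
5       97    36    sun   Jun    39
group by cond, mean of rain_mm:
cond
cloud    204.0
rain     119.5
snow     132.0
sun       68.0
Name: rain_mm, dtype: float64
reset_index():
    cond  rain_mm
0  cloud    204.0
1   rain    119.5
2   snow    132.0
3    sun     68.0
The sum of column 'rain_mm' is 523.5.

523.5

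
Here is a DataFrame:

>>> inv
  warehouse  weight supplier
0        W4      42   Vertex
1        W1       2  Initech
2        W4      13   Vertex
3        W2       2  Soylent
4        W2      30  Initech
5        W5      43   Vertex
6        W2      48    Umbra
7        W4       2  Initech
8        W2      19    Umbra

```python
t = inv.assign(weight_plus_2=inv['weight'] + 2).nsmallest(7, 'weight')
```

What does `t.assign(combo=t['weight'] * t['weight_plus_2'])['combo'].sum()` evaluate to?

3426

add column weight_plus_2 = inv['weight'] + 2:
  warehouse  weight supplier  weight_plus_2
0        W4      42   Vertex             44
1        W1       2  Initech              4
2        W4      13   Vertex             15
3        W2       2  Soylent              4
4        W2      30  Initech             32
5        W5      43   Vertex             45
6        W2      48    Umbra             50
7        W4       2  Initech              4
8        W2      19    Umbra             21
take 7 rows with smallest weight:
  warehouse  weight supplier  weight_plus_2
1        W1       2  Initech              4
3        W2       2  Soylent              4
7        W4       2  Initech              4
2        W4      13   Vertex             15
8        W2      19    Umbra             21
4        W2      30  Initech             32
0        W4      42   Vertex             44
add column combo = t['weight'] * t['weight_plus_2']:
  warehouse  weight supplier  weight_plus_2  combo
1        W1       2  Initech              4      8
3        W2       2  Soylent              4      8
7        W4       2  Initech              4      8
2        W4      13   Vertex             15    195
8        W2      19    Umbra             21    399
4        W2      30  Initech             32    960
0        W4      42   Vertex             44   1848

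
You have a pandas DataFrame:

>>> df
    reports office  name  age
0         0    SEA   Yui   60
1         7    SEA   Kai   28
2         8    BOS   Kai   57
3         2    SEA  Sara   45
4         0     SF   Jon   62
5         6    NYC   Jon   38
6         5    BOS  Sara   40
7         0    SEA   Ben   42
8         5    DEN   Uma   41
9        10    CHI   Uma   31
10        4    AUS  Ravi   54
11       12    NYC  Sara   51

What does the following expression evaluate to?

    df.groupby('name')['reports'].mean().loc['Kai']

group by name, mean of reports:
name
Ben     0.000000
Jon     3.000000
Kai     7.500000
Ravi    4.000000
Sara    6.333333
Uma     7.500000
Yui     0.000000
Name: reports, dtype: float64

7.5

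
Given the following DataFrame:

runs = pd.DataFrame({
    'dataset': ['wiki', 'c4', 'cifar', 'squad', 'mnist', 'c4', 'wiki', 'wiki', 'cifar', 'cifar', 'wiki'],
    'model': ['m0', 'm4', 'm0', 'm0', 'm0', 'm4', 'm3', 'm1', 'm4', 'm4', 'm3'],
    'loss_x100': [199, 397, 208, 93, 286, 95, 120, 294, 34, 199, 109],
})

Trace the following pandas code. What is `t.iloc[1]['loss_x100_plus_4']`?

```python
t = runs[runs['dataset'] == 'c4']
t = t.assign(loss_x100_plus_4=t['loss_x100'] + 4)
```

filter rows where dataset == 'c4':
  dataset model  loss_x100
1      c4    m4        397
5      c4    m4         95
add column loss_x100_plus_4 = t['loss_x100'] + 4:
  dataset model  loss_x100  loss_x100_plus_4
1      c4    m4        397               401
5      c4    m4         95                99
Then the value at position 1, column 'loss_x100_plus_4': 99

99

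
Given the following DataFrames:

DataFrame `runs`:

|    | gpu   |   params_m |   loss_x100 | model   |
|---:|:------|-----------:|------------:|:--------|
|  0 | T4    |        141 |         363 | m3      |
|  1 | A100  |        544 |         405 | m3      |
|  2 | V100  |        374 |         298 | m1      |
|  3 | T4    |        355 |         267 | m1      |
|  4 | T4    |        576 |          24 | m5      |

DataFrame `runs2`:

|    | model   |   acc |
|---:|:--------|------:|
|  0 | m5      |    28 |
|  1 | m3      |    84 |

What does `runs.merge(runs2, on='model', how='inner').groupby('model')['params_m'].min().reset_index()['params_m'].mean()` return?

358.5

merge on 'model' (how='inner') → 3 rows:
    gpu  params_m  loss_x100 model  acc
0    T4       141        363    m3   84
1  A100       544        405    m3   84
2    T4       576         24    m5   28
group by model, min of params_m:
model
m3    141
m5    576
Name: params_m, dtype: int64
reset_index():
  model  params_m
0    m3       141
1    m5       576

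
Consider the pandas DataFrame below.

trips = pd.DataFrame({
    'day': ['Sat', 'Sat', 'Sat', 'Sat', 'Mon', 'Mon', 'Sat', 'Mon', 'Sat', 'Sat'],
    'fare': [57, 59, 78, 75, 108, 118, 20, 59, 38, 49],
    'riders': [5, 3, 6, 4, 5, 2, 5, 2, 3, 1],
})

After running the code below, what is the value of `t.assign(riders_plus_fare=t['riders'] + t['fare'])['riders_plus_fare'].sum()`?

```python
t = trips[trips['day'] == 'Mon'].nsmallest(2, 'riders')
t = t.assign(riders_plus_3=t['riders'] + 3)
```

181

filter rows where day == 'Mon':
   day  fare  riders
4  Mon   108       5
5  Mon   118       2
7  Mon    59       2
take 2 rows with smallest riders:
   day  fare  riders
5  Mon   118       2
7  Mon    59       2
add column riders_plus_3 = t['riders'] + 3:
   day  fare  riders  riders_plus_3
5  Mon   118       2              5
7  Mon    59       2              5
add column riders_plus_fare = t['riders'] + t['fare']:
   day  fare  riders  riders_plus_3  riders_plus_fare
5  Mon   118       2              5               120
7  Mon    59       2              5                61
Hence 181.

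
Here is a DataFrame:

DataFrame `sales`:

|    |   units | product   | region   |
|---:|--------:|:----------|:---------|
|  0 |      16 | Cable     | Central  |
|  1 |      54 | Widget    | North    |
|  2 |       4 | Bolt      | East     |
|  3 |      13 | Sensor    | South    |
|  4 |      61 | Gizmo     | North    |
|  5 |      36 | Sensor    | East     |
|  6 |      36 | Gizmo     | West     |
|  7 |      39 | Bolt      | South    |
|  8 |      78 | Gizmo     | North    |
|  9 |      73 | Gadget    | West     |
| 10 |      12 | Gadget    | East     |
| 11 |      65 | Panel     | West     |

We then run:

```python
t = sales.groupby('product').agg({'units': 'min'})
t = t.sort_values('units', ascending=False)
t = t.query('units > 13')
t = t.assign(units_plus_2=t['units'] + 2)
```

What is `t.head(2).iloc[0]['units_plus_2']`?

67

group by product, min of units:
         units
product       
Bolt         4
Cable       16
Gadget      12
Gizmo       36
Panel       65
Sensor      13
Widget      54
sort by units descending:
         units
product       
Panel       65
Widget      54
Gizmo       36
Cable       16
Sensor      13
Gadget      12
Bolt         4
filter rows where units > 13:
         units
product       
Panel       65
Widget      54
Gizmo       36
Cable       16
add column units_plus_2 = t['units'] + 2:
         units  units_plus_2
product                     
Panel       65            67
Widget      54            56
Gizmo       36            38
Cable       16            18
take first 2 rows:
         units  units_plus_2
product                     
Panel       65            67
Widget      54            56
So iloc[0]['units_plus_2'] = 67.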